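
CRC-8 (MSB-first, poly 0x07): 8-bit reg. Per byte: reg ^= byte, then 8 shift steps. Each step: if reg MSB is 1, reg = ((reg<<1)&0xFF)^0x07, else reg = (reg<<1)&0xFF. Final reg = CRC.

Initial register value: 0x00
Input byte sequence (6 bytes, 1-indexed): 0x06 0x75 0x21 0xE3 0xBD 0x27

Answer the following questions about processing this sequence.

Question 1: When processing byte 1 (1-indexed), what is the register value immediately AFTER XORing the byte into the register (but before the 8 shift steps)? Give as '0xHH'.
Answer: 0x06

Derivation:
Register before byte 1: 0x00
Byte 1: 0x06
0x00 XOR 0x06 = 0x06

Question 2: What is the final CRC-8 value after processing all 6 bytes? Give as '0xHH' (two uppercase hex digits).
Answer: 0x7D

Derivation:
After byte 1 (0x06): reg=0x12
After byte 2 (0x75): reg=0x32
After byte 3 (0x21): reg=0x79
After byte 4 (0xE3): reg=0xCF
After byte 5 (0xBD): reg=0x59
After byte 6 (0x27): reg=0x7D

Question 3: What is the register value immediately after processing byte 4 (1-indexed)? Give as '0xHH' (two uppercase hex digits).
After byte 1 (0x06): reg=0x12
After byte 2 (0x75): reg=0x32
After byte 3 (0x21): reg=0x79
After byte 4 (0xE3): reg=0xCF

Answer: 0xCF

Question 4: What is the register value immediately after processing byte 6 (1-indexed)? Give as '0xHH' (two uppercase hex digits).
After byte 1 (0x06): reg=0x12
After byte 2 (0x75): reg=0x32
After byte 3 (0x21): reg=0x79
After byte 4 (0xE3): reg=0xCF
After byte 5 (0xBD): reg=0x59
After byte 6 (0x27): reg=0x7D

Answer: 0x7D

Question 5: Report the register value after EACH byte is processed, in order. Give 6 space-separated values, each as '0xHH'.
0x12 0x32 0x79 0xCF 0x59 0x7D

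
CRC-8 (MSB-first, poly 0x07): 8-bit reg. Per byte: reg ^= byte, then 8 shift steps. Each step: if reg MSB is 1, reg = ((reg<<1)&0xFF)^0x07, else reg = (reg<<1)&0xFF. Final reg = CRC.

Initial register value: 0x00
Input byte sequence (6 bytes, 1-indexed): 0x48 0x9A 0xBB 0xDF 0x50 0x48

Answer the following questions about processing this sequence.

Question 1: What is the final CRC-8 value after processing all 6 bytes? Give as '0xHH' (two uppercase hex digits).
After byte 1 (0x48): reg=0xFF
After byte 2 (0x9A): reg=0x3C
After byte 3 (0xBB): reg=0x9C
After byte 4 (0xDF): reg=0xCE
After byte 5 (0x50): reg=0xD3
After byte 6 (0x48): reg=0xC8

Answer: 0xC8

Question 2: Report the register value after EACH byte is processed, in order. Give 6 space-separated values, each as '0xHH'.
0xFF 0x3C 0x9C 0xCE 0xD3 0xC8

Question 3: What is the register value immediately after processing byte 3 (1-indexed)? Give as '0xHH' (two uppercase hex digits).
Answer: 0x9C

Derivation:
After byte 1 (0x48): reg=0xFF
After byte 2 (0x9A): reg=0x3C
After byte 3 (0xBB): reg=0x9C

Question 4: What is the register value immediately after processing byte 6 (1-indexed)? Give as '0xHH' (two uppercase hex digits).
Answer: 0xC8

Derivation:
After byte 1 (0x48): reg=0xFF
After byte 2 (0x9A): reg=0x3C
After byte 3 (0xBB): reg=0x9C
After byte 4 (0xDF): reg=0xCE
After byte 5 (0x50): reg=0xD3
After byte 6 (0x48): reg=0xC8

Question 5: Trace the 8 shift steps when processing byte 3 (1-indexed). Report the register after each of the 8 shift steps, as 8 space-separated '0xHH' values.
Answer: 0x09 0x12 0x24 0x48 0x90 0x27 0x4E 0x9C

Derivation:
After byte 1 (0x48): reg=0xFF
After byte 2 (0x9A): reg=0x3C
Register before byte 3: 0x3C
After XOR with byte 0xBB: 0x87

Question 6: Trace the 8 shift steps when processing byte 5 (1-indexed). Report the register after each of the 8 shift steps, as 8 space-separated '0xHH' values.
After byte 1 (0x48): reg=0xFF
After byte 2 (0x9A): reg=0x3C
After byte 3 (0xBB): reg=0x9C
After byte 4 (0xDF): reg=0xCE
Register before byte 5: 0xCE
After XOR with byte 0x50: 0x9E

Answer: 0x3B 0x76 0xEC 0xDF 0xB9 0x75 0xEA 0xD3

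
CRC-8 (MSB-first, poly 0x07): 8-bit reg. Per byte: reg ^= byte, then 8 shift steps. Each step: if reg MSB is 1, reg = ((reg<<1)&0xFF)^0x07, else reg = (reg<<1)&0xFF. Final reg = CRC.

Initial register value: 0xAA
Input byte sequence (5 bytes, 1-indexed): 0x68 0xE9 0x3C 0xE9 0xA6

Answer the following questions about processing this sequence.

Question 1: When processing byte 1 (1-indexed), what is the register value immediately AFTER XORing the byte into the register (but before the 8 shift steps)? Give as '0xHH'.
Register before byte 1: 0xAA
Byte 1: 0x68
0xAA XOR 0x68 = 0xC2

Answer: 0xC2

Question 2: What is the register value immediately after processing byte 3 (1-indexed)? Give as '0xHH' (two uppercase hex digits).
Answer: 0x11

Derivation:
After byte 1 (0x68): reg=0x40
After byte 2 (0xE9): reg=0x56
After byte 3 (0x3C): reg=0x11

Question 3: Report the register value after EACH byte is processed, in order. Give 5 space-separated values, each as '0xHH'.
0x40 0x56 0x11 0xE6 0xC7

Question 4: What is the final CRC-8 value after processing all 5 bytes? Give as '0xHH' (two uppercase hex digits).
Answer: 0xC7

Derivation:
After byte 1 (0x68): reg=0x40
After byte 2 (0xE9): reg=0x56
After byte 3 (0x3C): reg=0x11
After byte 4 (0xE9): reg=0xE6
After byte 5 (0xA6): reg=0xC7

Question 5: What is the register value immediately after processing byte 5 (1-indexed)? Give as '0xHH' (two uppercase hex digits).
Answer: 0xC7

Derivation:
After byte 1 (0x68): reg=0x40
After byte 2 (0xE9): reg=0x56
After byte 3 (0x3C): reg=0x11
After byte 4 (0xE9): reg=0xE6
After byte 5 (0xA6): reg=0xC7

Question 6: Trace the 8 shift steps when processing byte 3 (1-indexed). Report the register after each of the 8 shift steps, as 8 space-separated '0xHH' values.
Answer: 0xD4 0xAF 0x59 0xB2 0x63 0xC6 0x8B 0x11

Derivation:
After byte 1 (0x68): reg=0x40
After byte 2 (0xE9): reg=0x56
Register before byte 3: 0x56
After XOR with byte 0x3C: 0x6A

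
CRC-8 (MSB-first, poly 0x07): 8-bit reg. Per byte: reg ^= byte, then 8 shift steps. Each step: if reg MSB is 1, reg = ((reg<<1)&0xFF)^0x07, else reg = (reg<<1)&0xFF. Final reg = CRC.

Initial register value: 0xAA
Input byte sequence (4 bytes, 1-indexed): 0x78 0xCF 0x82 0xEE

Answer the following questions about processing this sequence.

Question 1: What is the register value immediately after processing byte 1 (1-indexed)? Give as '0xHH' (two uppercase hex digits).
Answer: 0x30

Derivation:
After byte 1 (0x78): reg=0x30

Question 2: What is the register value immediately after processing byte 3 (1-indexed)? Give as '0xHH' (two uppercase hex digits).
After byte 1 (0x78): reg=0x30
After byte 2 (0xCF): reg=0xF3
After byte 3 (0x82): reg=0x50

Answer: 0x50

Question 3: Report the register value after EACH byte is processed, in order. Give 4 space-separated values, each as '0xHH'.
0x30 0xF3 0x50 0x33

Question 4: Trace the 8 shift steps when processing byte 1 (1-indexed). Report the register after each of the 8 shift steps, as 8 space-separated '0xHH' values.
Register before byte 1: 0xAA
After XOR with byte 0x78: 0xD2

Answer: 0xA3 0x41 0x82 0x03 0x06 0x0C 0x18 0x30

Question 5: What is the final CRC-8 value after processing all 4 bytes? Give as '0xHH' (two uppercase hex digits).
After byte 1 (0x78): reg=0x30
After byte 2 (0xCF): reg=0xF3
After byte 3 (0x82): reg=0x50
After byte 4 (0xEE): reg=0x33

Answer: 0x33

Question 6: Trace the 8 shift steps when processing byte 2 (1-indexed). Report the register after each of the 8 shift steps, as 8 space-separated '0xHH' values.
After byte 1 (0x78): reg=0x30
Register before byte 2: 0x30
After XOR with byte 0xCF: 0xFF

Answer: 0xF9 0xF5 0xED 0xDD 0xBD 0x7D 0xFA 0xF3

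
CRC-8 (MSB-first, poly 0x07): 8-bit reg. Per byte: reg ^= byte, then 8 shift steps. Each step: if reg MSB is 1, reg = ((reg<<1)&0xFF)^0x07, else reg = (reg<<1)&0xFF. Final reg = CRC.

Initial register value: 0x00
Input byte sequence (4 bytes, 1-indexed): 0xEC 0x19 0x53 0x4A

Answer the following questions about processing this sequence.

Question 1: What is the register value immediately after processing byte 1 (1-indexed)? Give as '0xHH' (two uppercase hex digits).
After byte 1 (0xEC): reg=0x8A

Answer: 0x8A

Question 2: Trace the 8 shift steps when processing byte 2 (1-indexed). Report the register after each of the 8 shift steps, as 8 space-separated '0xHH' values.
Answer: 0x21 0x42 0x84 0x0F 0x1E 0x3C 0x78 0xF0

Derivation:
After byte 1 (0xEC): reg=0x8A
Register before byte 2: 0x8A
After XOR with byte 0x19: 0x93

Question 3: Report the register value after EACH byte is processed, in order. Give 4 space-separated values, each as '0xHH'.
0x8A 0xF0 0x60 0xD6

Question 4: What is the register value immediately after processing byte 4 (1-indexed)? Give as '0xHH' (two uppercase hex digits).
Answer: 0xD6

Derivation:
After byte 1 (0xEC): reg=0x8A
After byte 2 (0x19): reg=0xF0
After byte 3 (0x53): reg=0x60
After byte 4 (0x4A): reg=0xD6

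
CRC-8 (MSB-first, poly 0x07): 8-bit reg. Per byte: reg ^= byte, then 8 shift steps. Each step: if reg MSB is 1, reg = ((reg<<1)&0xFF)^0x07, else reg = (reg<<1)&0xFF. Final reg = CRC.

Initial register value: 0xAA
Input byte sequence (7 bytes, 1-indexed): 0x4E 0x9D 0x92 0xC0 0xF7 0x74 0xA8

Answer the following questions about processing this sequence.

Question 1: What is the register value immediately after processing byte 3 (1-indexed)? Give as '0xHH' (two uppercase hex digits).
After byte 1 (0x4E): reg=0xB2
After byte 2 (0x9D): reg=0xCD
After byte 3 (0x92): reg=0x9A

Answer: 0x9A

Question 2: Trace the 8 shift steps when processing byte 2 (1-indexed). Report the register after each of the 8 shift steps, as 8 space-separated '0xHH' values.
Answer: 0x5E 0xBC 0x7F 0xFE 0xFB 0xF1 0xE5 0xCD

Derivation:
After byte 1 (0x4E): reg=0xB2
Register before byte 2: 0xB2
After XOR with byte 0x9D: 0x2F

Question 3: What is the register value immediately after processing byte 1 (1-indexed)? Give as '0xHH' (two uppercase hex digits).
After byte 1 (0x4E): reg=0xB2

Answer: 0xB2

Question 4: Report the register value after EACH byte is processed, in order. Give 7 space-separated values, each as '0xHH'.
0xB2 0xCD 0x9A 0x81 0x45 0x97 0xBD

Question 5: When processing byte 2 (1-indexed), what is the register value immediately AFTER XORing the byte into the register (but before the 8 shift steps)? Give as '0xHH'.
Register before byte 2: 0xB2
Byte 2: 0x9D
0xB2 XOR 0x9D = 0x2F

Answer: 0x2F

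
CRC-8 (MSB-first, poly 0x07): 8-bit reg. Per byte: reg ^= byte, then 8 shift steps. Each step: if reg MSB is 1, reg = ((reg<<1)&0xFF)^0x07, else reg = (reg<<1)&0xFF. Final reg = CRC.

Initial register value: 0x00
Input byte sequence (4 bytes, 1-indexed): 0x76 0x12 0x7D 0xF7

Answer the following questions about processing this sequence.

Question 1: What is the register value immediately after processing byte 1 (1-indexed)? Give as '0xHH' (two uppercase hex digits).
Answer: 0x45

Derivation:
After byte 1 (0x76): reg=0x45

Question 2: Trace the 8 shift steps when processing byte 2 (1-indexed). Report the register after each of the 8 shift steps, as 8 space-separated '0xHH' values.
After byte 1 (0x76): reg=0x45
Register before byte 2: 0x45
After XOR with byte 0x12: 0x57

Answer: 0xAE 0x5B 0xB6 0x6B 0xD6 0xAB 0x51 0xA2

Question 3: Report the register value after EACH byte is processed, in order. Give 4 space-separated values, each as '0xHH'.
0x45 0xA2 0x13 0xB2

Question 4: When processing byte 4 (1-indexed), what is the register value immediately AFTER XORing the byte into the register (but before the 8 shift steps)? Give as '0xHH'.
Answer: 0xE4

Derivation:
Register before byte 4: 0x13
Byte 4: 0xF7
0x13 XOR 0xF7 = 0xE4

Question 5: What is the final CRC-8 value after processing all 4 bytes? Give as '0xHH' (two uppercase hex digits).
After byte 1 (0x76): reg=0x45
After byte 2 (0x12): reg=0xA2
After byte 3 (0x7D): reg=0x13
After byte 4 (0xF7): reg=0xB2

Answer: 0xB2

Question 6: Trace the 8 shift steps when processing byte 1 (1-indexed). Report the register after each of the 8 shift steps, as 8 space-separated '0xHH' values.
Answer: 0xEC 0xDF 0xB9 0x75 0xEA 0xD3 0xA1 0x45

Derivation:
Register before byte 1: 0x00
After XOR with byte 0x76: 0x76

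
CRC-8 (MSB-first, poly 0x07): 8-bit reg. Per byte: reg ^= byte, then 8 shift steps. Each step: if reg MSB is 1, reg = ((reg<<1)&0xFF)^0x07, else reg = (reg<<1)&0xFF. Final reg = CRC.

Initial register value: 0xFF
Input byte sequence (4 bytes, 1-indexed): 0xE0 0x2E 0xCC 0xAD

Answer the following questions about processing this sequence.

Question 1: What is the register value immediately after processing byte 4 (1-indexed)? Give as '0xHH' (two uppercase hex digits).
Answer: 0x81

Derivation:
After byte 1 (0xE0): reg=0x5D
After byte 2 (0x2E): reg=0x5E
After byte 3 (0xCC): reg=0xF7
After byte 4 (0xAD): reg=0x81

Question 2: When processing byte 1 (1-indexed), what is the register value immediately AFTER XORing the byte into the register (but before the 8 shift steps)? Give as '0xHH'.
Register before byte 1: 0xFF
Byte 1: 0xE0
0xFF XOR 0xE0 = 0x1F

Answer: 0x1F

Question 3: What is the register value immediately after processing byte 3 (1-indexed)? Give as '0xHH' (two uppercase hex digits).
After byte 1 (0xE0): reg=0x5D
After byte 2 (0x2E): reg=0x5E
After byte 3 (0xCC): reg=0xF7

Answer: 0xF7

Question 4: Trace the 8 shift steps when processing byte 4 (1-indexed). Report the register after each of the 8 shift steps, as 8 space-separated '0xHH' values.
After byte 1 (0xE0): reg=0x5D
After byte 2 (0x2E): reg=0x5E
After byte 3 (0xCC): reg=0xF7
Register before byte 4: 0xF7
After XOR with byte 0xAD: 0x5A

Answer: 0xB4 0x6F 0xDE 0xBB 0x71 0xE2 0xC3 0x81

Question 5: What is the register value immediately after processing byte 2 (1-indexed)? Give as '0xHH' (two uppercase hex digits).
Answer: 0x5E

Derivation:
After byte 1 (0xE0): reg=0x5D
After byte 2 (0x2E): reg=0x5E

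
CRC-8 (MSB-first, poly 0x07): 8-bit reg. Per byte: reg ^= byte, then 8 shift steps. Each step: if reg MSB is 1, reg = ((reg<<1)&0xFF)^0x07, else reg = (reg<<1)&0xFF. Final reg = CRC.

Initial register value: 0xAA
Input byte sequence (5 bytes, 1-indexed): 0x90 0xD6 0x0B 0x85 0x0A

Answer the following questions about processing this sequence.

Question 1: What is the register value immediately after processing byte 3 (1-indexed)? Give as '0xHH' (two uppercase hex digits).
Answer: 0x93

Derivation:
After byte 1 (0x90): reg=0xA6
After byte 2 (0xD6): reg=0x57
After byte 3 (0x0B): reg=0x93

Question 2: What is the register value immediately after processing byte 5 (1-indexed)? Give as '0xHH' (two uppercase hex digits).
After byte 1 (0x90): reg=0xA6
After byte 2 (0xD6): reg=0x57
After byte 3 (0x0B): reg=0x93
After byte 4 (0x85): reg=0x62
After byte 5 (0x0A): reg=0x1F

Answer: 0x1F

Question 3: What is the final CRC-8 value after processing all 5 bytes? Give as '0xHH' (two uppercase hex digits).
Answer: 0x1F

Derivation:
After byte 1 (0x90): reg=0xA6
After byte 2 (0xD6): reg=0x57
After byte 3 (0x0B): reg=0x93
After byte 4 (0x85): reg=0x62
After byte 5 (0x0A): reg=0x1F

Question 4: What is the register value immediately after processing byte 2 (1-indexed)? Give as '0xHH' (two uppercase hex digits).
After byte 1 (0x90): reg=0xA6
After byte 2 (0xD6): reg=0x57

Answer: 0x57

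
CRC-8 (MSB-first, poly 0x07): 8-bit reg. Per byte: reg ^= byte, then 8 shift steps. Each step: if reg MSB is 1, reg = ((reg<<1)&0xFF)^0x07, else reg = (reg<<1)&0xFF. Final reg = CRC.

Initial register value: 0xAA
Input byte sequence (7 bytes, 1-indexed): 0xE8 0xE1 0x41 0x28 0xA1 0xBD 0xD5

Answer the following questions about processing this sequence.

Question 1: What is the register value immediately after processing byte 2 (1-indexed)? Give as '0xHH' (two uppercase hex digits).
After byte 1 (0xE8): reg=0xC9
After byte 2 (0xE1): reg=0xD8

Answer: 0xD8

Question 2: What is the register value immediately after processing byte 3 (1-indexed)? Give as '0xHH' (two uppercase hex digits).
Answer: 0xC6

Derivation:
After byte 1 (0xE8): reg=0xC9
After byte 2 (0xE1): reg=0xD8
After byte 3 (0x41): reg=0xC6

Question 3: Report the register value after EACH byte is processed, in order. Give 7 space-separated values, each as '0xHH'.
0xC9 0xD8 0xC6 0x84 0xFB 0xD5 0x00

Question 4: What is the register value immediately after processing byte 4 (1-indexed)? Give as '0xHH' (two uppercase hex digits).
After byte 1 (0xE8): reg=0xC9
After byte 2 (0xE1): reg=0xD8
After byte 3 (0x41): reg=0xC6
After byte 4 (0x28): reg=0x84

Answer: 0x84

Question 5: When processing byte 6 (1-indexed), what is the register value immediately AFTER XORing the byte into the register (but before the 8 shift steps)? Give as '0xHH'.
Answer: 0x46

Derivation:
Register before byte 6: 0xFB
Byte 6: 0xBD
0xFB XOR 0xBD = 0x46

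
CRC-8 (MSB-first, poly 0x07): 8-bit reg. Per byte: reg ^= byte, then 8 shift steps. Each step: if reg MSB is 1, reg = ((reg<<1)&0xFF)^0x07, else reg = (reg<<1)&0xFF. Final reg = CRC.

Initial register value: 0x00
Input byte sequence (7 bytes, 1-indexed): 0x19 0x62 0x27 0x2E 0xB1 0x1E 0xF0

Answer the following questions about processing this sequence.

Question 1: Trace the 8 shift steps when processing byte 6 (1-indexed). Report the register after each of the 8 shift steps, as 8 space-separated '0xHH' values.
Answer: 0x3A 0x74 0xE8 0xD7 0xA9 0x55 0xAA 0x53

Derivation:
After byte 1 (0x19): reg=0x4F
After byte 2 (0x62): reg=0xC3
After byte 3 (0x27): reg=0xB2
After byte 4 (0x2E): reg=0xDD
After byte 5 (0xB1): reg=0x03
Register before byte 6: 0x03
After XOR with byte 0x1E: 0x1D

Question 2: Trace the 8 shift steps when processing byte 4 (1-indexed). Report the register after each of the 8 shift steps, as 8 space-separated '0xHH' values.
Answer: 0x3F 0x7E 0xFC 0xFF 0xF9 0xF5 0xED 0xDD

Derivation:
After byte 1 (0x19): reg=0x4F
After byte 2 (0x62): reg=0xC3
After byte 3 (0x27): reg=0xB2
Register before byte 4: 0xB2
After XOR with byte 0x2E: 0x9C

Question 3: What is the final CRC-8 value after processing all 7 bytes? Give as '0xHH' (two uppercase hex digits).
Answer: 0x60

Derivation:
After byte 1 (0x19): reg=0x4F
After byte 2 (0x62): reg=0xC3
After byte 3 (0x27): reg=0xB2
After byte 4 (0x2E): reg=0xDD
After byte 5 (0xB1): reg=0x03
After byte 6 (0x1E): reg=0x53
After byte 7 (0xF0): reg=0x60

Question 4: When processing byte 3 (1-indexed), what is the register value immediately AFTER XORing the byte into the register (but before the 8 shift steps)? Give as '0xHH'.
Register before byte 3: 0xC3
Byte 3: 0x27
0xC3 XOR 0x27 = 0xE4

Answer: 0xE4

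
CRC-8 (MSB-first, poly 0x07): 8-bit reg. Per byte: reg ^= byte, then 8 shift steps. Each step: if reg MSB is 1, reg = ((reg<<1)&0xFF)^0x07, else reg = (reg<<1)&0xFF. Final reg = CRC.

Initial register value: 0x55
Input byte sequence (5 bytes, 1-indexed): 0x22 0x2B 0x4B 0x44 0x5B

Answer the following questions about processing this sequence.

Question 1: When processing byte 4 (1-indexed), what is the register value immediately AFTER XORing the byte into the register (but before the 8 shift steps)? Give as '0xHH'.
Answer: 0xFA

Derivation:
Register before byte 4: 0xBE
Byte 4: 0x44
0xBE XOR 0x44 = 0xFA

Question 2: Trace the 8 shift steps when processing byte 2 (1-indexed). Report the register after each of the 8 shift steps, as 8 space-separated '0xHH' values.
After byte 1 (0x22): reg=0x42
Register before byte 2: 0x42
After XOR with byte 0x2B: 0x69

Answer: 0xD2 0xA3 0x41 0x82 0x03 0x06 0x0C 0x18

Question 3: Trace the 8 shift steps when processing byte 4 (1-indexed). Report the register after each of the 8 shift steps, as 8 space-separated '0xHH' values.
After byte 1 (0x22): reg=0x42
After byte 2 (0x2B): reg=0x18
After byte 3 (0x4B): reg=0xBE
Register before byte 4: 0xBE
After XOR with byte 0x44: 0xFA

Answer: 0xF3 0xE1 0xC5 0x8D 0x1D 0x3A 0x74 0xE8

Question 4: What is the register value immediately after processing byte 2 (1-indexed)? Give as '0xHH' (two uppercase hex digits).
Answer: 0x18

Derivation:
After byte 1 (0x22): reg=0x42
After byte 2 (0x2B): reg=0x18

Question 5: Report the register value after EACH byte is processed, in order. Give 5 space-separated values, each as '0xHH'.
0x42 0x18 0xBE 0xE8 0x10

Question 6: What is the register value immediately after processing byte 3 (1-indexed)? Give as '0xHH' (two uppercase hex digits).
Answer: 0xBE

Derivation:
After byte 1 (0x22): reg=0x42
After byte 2 (0x2B): reg=0x18
After byte 3 (0x4B): reg=0xBE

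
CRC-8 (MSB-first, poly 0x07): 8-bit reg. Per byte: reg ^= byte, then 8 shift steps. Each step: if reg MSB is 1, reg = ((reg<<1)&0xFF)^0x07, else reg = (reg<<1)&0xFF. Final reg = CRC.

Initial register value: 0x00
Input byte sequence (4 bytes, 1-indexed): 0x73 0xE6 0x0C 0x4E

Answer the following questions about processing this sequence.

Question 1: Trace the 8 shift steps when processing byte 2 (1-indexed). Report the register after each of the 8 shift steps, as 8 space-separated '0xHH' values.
After byte 1 (0x73): reg=0x5E
Register before byte 2: 0x5E
After XOR with byte 0xE6: 0xB8

Answer: 0x77 0xEE 0xDB 0xB1 0x65 0xCA 0x93 0x21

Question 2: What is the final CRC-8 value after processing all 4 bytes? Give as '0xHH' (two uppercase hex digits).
Answer: 0xAA

Derivation:
After byte 1 (0x73): reg=0x5E
After byte 2 (0xE6): reg=0x21
After byte 3 (0x0C): reg=0xC3
After byte 4 (0x4E): reg=0xAA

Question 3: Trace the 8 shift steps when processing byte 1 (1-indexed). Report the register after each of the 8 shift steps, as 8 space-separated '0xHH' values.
Register before byte 1: 0x00
After XOR with byte 0x73: 0x73

Answer: 0xE6 0xCB 0x91 0x25 0x4A 0x94 0x2F 0x5E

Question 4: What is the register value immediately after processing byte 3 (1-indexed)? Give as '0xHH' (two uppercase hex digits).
Answer: 0xC3

Derivation:
After byte 1 (0x73): reg=0x5E
After byte 2 (0xE6): reg=0x21
After byte 3 (0x0C): reg=0xC3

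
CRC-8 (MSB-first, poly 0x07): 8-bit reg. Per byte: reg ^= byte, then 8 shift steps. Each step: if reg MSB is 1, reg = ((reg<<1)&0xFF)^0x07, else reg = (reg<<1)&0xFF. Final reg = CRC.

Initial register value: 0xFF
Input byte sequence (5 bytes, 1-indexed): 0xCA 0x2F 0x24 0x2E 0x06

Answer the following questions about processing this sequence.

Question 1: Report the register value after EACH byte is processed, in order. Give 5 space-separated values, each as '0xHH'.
0x8B 0x75 0xB0 0xD3 0x25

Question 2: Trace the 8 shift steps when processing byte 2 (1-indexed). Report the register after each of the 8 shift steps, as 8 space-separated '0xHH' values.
Answer: 0x4F 0x9E 0x3B 0x76 0xEC 0xDF 0xB9 0x75

Derivation:
After byte 1 (0xCA): reg=0x8B
Register before byte 2: 0x8B
After XOR with byte 0x2F: 0xA4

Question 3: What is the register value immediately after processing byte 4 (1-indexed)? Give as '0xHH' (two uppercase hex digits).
Answer: 0xD3

Derivation:
After byte 1 (0xCA): reg=0x8B
After byte 2 (0x2F): reg=0x75
After byte 3 (0x24): reg=0xB0
After byte 4 (0x2E): reg=0xD3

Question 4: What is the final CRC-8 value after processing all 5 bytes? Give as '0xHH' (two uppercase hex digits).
After byte 1 (0xCA): reg=0x8B
After byte 2 (0x2F): reg=0x75
After byte 3 (0x24): reg=0xB0
After byte 4 (0x2E): reg=0xD3
After byte 5 (0x06): reg=0x25

Answer: 0x25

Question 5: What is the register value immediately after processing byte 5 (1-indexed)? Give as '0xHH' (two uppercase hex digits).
After byte 1 (0xCA): reg=0x8B
After byte 2 (0x2F): reg=0x75
After byte 3 (0x24): reg=0xB0
After byte 4 (0x2E): reg=0xD3
After byte 5 (0x06): reg=0x25

Answer: 0x25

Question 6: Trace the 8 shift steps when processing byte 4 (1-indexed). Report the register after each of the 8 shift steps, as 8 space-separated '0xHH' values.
After byte 1 (0xCA): reg=0x8B
After byte 2 (0x2F): reg=0x75
After byte 3 (0x24): reg=0xB0
Register before byte 4: 0xB0
After XOR with byte 0x2E: 0x9E

Answer: 0x3B 0x76 0xEC 0xDF 0xB9 0x75 0xEA 0xD3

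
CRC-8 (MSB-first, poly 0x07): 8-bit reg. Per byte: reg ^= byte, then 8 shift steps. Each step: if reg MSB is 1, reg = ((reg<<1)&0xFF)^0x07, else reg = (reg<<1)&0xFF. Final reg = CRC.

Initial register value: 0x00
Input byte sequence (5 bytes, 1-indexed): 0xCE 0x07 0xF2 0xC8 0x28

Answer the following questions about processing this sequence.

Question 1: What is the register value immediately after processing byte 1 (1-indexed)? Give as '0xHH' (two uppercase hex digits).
Answer: 0x64

Derivation:
After byte 1 (0xCE): reg=0x64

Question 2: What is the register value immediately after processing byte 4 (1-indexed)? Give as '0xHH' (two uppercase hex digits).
After byte 1 (0xCE): reg=0x64
After byte 2 (0x07): reg=0x2E
After byte 3 (0xF2): reg=0x1A
After byte 4 (0xC8): reg=0x30

Answer: 0x30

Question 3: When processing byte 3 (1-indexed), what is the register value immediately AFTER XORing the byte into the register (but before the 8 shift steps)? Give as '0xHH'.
Answer: 0xDC

Derivation:
Register before byte 3: 0x2E
Byte 3: 0xF2
0x2E XOR 0xF2 = 0xDC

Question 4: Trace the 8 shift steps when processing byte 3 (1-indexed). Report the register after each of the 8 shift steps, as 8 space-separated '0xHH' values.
After byte 1 (0xCE): reg=0x64
After byte 2 (0x07): reg=0x2E
Register before byte 3: 0x2E
After XOR with byte 0xF2: 0xDC

Answer: 0xBF 0x79 0xF2 0xE3 0xC1 0x85 0x0D 0x1A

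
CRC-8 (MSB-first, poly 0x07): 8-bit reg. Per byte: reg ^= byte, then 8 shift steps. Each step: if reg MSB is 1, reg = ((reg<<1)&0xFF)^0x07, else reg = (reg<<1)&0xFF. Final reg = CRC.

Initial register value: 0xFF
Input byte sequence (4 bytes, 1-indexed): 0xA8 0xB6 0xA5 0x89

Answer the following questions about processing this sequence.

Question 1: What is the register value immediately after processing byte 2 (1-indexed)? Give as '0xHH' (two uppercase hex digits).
After byte 1 (0xA8): reg=0xA2
After byte 2 (0xB6): reg=0x6C

Answer: 0x6C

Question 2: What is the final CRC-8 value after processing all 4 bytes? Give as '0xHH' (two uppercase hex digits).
Answer: 0xE6

Derivation:
After byte 1 (0xA8): reg=0xA2
After byte 2 (0xB6): reg=0x6C
After byte 3 (0xA5): reg=0x71
After byte 4 (0x89): reg=0xE6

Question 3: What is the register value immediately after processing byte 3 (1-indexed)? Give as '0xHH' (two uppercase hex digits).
Answer: 0x71

Derivation:
After byte 1 (0xA8): reg=0xA2
After byte 2 (0xB6): reg=0x6C
After byte 3 (0xA5): reg=0x71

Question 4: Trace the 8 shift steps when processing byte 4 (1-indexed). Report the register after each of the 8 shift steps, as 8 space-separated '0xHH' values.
Answer: 0xF7 0xE9 0xD5 0xAD 0x5D 0xBA 0x73 0xE6

Derivation:
After byte 1 (0xA8): reg=0xA2
After byte 2 (0xB6): reg=0x6C
After byte 3 (0xA5): reg=0x71
Register before byte 4: 0x71
After XOR with byte 0x89: 0xF8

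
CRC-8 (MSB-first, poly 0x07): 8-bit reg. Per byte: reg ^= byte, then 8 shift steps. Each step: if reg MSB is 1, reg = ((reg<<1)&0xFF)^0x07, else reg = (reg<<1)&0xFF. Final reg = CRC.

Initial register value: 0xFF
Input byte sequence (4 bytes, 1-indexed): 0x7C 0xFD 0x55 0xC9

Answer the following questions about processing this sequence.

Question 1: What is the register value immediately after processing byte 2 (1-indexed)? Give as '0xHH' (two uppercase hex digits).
After byte 1 (0x7C): reg=0x80
After byte 2 (0xFD): reg=0x74

Answer: 0x74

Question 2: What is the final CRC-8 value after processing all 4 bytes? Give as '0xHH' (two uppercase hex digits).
After byte 1 (0x7C): reg=0x80
After byte 2 (0xFD): reg=0x74
After byte 3 (0x55): reg=0xE7
After byte 4 (0xC9): reg=0xCA

Answer: 0xCA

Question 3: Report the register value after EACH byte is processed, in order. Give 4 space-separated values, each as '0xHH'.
0x80 0x74 0xE7 0xCA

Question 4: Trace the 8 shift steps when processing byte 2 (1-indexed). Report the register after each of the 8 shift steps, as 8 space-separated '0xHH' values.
Answer: 0xFA 0xF3 0xE1 0xC5 0x8D 0x1D 0x3A 0x74

Derivation:
After byte 1 (0x7C): reg=0x80
Register before byte 2: 0x80
After XOR with byte 0xFD: 0x7D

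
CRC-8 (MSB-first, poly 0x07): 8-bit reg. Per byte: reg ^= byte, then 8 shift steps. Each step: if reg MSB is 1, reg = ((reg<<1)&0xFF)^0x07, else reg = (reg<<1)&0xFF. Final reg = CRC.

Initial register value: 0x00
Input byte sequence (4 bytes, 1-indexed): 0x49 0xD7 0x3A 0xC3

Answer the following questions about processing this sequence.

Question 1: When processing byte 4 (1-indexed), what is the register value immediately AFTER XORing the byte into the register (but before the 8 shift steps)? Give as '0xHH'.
Register before byte 4: 0xCB
Byte 4: 0xC3
0xCB XOR 0xC3 = 0x08

Answer: 0x08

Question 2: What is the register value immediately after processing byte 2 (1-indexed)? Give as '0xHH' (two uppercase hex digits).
Answer: 0xCD

Derivation:
After byte 1 (0x49): reg=0xF8
After byte 2 (0xD7): reg=0xCD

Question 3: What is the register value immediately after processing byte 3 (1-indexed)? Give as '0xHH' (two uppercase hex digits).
After byte 1 (0x49): reg=0xF8
After byte 2 (0xD7): reg=0xCD
After byte 3 (0x3A): reg=0xCB

Answer: 0xCB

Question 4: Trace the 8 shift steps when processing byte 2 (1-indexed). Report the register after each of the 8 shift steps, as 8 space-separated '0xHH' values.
After byte 1 (0x49): reg=0xF8
Register before byte 2: 0xF8
After XOR with byte 0xD7: 0x2F

Answer: 0x5E 0xBC 0x7F 0xFE 0xFB 0xF1 0xE5 0xCD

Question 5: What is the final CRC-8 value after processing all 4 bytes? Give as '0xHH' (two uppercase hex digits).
After byte 1 (0x49): reg=0xF8
After byte 2 (0xD7): reg=0xCD
After byte 3 (0x3A): reg=0xCB
After byte 4 (0xC3): reg=0x38

Answer: 0x38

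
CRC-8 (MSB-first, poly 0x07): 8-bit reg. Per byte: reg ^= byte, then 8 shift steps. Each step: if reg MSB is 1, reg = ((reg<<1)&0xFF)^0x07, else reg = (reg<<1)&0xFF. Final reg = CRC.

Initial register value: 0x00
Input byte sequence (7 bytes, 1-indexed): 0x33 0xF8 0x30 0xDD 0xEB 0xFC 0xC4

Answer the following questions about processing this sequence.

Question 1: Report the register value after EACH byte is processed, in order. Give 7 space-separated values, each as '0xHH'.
0x99 0x20 0x70 0x4A 0x6E 0xF7 0x99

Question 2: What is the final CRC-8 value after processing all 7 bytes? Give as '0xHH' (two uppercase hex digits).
After byte 1 (0x33): reg=0x99
After byte 2 (0xF8): reg=0x20
After byte 3 (0x30): reg=0x70
After byte 4 (0xDD): reg=0x4A
After byte 5 (0xEB): reg=0x6E
After byte 6 (0xFC): reg=0xF7
After byte 7 (0xC4): reg=0x99

Answer: 0x99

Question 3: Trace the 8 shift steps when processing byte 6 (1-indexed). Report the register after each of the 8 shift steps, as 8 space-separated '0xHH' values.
After byte 1 (0x33): reg=0x99
After byte 2 (0xF8): reg=0x20
After byte 3 (0x30): reg=0x70
After byte 4 (0xDD): reg=0x4A
After byte 5 (0xEB): reg=0x6E
Register before byte 6: 0x6E
After XOR with byte 0xFC: 0x92

Answer: 0x23 0x46 0x8C 0x1F 0x3E 0x7C 0xF8 0xF7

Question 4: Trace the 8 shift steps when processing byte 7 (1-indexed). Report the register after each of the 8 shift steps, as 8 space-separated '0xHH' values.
Answer: 0x66 0xCC 0x9F 0x39 0x72 0xE4 0xCF 0x99

Derivation:
After byte 1 (0x33): reg=0x99
After byte 2 (0xF8): reg=0x20
After byte 3 (0x30): reg=0x70
After byte 4 (0xDD): reg=0x4A
After byte 5 (0xEB): reg=0x6E
After byte 6 (0xFC): reg=0xF7
Register before byte 7: 0xF7
After XOR with byte 0xC4: 0x33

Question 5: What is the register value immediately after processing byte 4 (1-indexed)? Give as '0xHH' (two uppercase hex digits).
After byte 1 (0x33): reg=0x99
After byte 2 (0xF8): reg=0x20
After byte 3 (0x30): reg=0x70
After byte 4 (0xDD): reg=0x4A

Answer: 0x4A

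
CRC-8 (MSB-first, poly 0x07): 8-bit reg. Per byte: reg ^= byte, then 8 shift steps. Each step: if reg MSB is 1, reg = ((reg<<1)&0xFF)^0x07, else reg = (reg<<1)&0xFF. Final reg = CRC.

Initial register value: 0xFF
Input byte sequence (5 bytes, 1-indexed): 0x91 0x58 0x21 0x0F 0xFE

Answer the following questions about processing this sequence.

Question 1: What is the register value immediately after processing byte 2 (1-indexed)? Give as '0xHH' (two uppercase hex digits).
Answer: 0xAC

Derivation:
After byte 1 (0x91): reg=0x0D
After byte 2 (0x58): reg=0xAC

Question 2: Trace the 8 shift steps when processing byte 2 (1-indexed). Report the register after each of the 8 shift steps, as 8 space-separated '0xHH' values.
After byte 1 (0x91): reg=0x0D
Register before byte 2: 0x0D
After XOR with byte 0x58: 0x55

Answer: 0xAA 0x53 0xA6 0x4B 0x96 0x2B 0x56 0xAC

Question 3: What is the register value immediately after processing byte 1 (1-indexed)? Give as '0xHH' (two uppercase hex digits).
After byte 1 (0x91): reg=0x0D

Answer: 0x0D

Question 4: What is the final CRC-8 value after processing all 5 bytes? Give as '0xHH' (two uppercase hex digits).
Answer: 0xAD

Derivation:
After byte 1 (0x91): reg=0x0D
After byte 2 (0x58): reg=0xAC
After byte 3 (0x21): reg=0xAA
After byte 4 (0x0F): reg=0x72
After byte 5 (0xFE): reg=0xAD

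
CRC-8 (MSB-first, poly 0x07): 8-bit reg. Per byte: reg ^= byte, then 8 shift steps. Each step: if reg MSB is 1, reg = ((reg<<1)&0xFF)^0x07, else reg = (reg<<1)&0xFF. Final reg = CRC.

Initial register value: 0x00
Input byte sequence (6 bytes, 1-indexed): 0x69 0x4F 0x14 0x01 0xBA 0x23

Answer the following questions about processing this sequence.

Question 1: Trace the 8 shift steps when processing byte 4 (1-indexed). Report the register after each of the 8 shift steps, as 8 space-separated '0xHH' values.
After byte 1 (0x69): reg=0x18
After byte 2 (0x4F): reg=0xA2
After byte 3 (0x14): reg=0x0B
Register before byte 4: 0x0B
After XOR with byte 0x01: 0x0A

Answer: 0x14 0x28 0x50 0xA0 0x47 0x8E 0x1B 0x36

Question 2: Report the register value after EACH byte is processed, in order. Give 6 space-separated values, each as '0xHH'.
0x18 0xA2 0x0B 0x36 0xAD 0xA3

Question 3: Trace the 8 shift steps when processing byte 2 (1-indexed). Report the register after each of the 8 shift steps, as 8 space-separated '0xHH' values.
Answer: 0xAE 0x5B 0xB6 0x6B 0xD6 0xAB 0x51 0xA2

Derivation:
After byte 1 (0x69): reg=0x18
Register before byte 2: 0x18
After XOR with byte 0x4F: 0x57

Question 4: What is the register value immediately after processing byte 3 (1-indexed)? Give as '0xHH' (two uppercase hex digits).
After byte 1 (0x69): reg=0x18
After byte 2 (0x4F): reg=0xA2
After byte 3 (0x14): reg=0x0B

Answer: 0x0B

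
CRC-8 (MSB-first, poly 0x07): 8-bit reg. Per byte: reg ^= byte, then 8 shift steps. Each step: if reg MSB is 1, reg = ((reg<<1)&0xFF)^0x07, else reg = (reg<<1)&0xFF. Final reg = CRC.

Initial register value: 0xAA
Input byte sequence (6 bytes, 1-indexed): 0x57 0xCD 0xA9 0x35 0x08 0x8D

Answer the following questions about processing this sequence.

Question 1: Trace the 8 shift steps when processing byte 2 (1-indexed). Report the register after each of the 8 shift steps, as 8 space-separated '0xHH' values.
After byte 1 (0x57): reg=0xFD
Register before byte 2: 0xFD
After XOR with byte 0xCD: 0x30

Answer: 0x60 0xC0 0x87 0x09 0x12 0x24 0x48 0x90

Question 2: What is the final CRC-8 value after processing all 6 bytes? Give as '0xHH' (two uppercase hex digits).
After byte 1 (0x57): reg=0xFD
After byte 2 (0xCD): reg=0x90
After byte 3 (0xA9): reg=0xAF
After byte 4 (0x35): reg=0xCF
After byte 5 (0x08): reg=0x5B
After byte 6 (0x8D): reg=0x2C

Answer: 0x2C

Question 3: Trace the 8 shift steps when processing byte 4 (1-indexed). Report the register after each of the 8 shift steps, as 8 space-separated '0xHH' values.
After byte 1 (0x57): reg=0xFD
After byte 2 (0xCD): reg=0x90
After byte 3 (0xA9): reg=0xAF
Register before byte 4: 0xAF
After XOR with byte 0x35: 0x9A

Answer: 0x33 0x66 0xCC 0x9F 0x39 0x72 0xE4 0xCF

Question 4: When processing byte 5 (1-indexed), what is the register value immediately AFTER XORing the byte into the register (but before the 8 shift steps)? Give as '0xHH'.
Register before byte 5: 0xCF
Byte 5: 0x08
0xCF XOR 0x08 = 0xC7

Answer: 0xC7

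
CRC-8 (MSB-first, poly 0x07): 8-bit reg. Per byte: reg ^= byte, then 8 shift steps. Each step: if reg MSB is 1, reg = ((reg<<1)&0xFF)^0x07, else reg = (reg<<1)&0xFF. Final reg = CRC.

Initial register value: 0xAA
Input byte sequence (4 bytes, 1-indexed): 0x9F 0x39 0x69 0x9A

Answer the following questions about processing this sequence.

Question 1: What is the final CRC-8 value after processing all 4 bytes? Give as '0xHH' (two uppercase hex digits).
After byte 1 (0x9F): reg=0x8B
After byte 2 (0x39): reg=0x17
After byte 3 (0x69): reg=0x7D
After byte 4 (0x9A): reg=0xBB

Answer: 0xBB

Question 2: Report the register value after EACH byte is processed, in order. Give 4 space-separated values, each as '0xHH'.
0x8B 0x17 0x7D 0xBB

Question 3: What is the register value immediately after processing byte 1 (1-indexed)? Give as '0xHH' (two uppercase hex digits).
Answer: 0x8B

Derivation:
After byte 1 (0x9F): reg=0x8B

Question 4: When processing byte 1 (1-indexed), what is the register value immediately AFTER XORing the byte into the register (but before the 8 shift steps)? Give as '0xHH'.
Register before byte 1: 0xAA
Byte 1: 0x9F
0xAA XOR 0x9F = 0x35

Answer: 0x35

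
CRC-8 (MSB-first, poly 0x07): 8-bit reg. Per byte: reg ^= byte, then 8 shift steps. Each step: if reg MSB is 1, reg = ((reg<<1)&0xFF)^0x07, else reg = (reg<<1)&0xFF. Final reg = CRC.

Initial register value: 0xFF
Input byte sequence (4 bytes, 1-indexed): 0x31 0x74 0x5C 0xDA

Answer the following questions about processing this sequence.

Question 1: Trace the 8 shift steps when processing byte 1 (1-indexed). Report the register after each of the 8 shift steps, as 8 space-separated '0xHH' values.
Register before byte 1: 0xFF
After XOR with byte 0x31: 0xCE

Answer: 0x9B 0x31 0x62 0xC4 0x8F 0x19 0x32 0x64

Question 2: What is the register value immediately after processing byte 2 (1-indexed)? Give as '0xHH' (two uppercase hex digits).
After byte 1 (0x31): reg=0x64
After byte 2 (0x74): reg=0x70

Answer: 0x70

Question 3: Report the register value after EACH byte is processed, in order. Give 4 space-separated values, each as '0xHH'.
0x64 0x70 0xC4 0x5A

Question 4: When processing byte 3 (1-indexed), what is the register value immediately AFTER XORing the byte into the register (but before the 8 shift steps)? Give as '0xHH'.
Register before byte 3: 0x70
Byte 3: 0x5C
0x70 XOR 0x5C = 0x2C

Answer: 0x2C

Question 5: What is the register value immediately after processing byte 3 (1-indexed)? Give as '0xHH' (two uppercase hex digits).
After byte 1 (0x31): reg=0x64
After byte 2 (0x74): reg=0x70
After byte 3 (0x5C): reg=0xC4

Answer: 0xC4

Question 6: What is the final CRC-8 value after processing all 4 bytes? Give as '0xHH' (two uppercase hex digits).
After byte 1 (0x31): reg=0x64
After byte 2 (0x74): reg=0x70
After byte 3 (0x5C): reg=0xC4
After byte 4 (0xDA): reg=0x5A

Answer: 0x5A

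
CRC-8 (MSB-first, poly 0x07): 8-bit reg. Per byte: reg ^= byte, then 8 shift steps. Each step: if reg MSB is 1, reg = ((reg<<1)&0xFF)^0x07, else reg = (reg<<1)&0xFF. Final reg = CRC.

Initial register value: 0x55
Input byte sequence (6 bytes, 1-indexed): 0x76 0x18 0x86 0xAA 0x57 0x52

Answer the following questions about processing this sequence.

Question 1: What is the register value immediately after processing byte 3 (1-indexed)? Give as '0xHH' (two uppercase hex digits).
After byte 1 (0x76): reg=0xE9
After byte 2 (0x18): reg=0xD9
After byte 3 (0x86): reg=0x9A

Answer: 0x9A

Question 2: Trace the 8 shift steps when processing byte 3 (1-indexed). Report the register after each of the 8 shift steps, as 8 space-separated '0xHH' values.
Answer: 0xBE 0x7B 0xF6 0xEB 0xD1 0xA5 0x4D 0x9A

Derivation:
After byte 1 (0x76): reg=0xE9
After byte 2 (0x18): reg=0xD9
Register before byte 3: 0xD9
After XOR with byte 0x86: 0x5F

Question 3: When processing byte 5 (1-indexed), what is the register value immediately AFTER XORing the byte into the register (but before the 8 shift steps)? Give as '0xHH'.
Answer: 0xC7

Derivation:
Register before byte 5: 0x90
Byte 5: 0x57
0x90 XOR 0x57 = 0xC7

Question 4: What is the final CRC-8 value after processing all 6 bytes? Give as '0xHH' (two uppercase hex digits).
After byte 1 (0x76): reg=0xE9
After byte 2 (0x18): reg=0xD9
After byte 3 (0x86): reg=0x9A
After byte 4 (0xAA): reg=0x90
After byte 5 (0x57): reg=0x5B
After byte 6 (0x52): reg=0x3F

Answer: 0x3F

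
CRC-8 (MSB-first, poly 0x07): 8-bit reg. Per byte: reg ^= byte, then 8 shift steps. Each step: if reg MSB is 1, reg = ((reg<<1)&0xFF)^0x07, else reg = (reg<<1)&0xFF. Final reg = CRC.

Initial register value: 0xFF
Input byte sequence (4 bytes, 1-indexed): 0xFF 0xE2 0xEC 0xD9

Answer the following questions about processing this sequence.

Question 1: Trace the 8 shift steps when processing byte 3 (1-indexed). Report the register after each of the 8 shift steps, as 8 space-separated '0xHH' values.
After byte 1 (0xFF): reg=0x00
After byte 2 (0xE2): reg=0xA0
Register before byte 3: 0xA0
After XOR with byte 0xEC: 0x4C

Answer: 0x98 0x37 0x6E 0xDC 0xBF 0x79 0xF2 0xE3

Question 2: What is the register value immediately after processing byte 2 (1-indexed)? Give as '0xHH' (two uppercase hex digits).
After byte 1 (0xFF): reg=0x00
After byte 2 (0xE2): reg=0xA0

Answer: 0xA0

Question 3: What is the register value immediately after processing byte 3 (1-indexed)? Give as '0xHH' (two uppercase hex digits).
Answer: 0xE3

Derivation:
After byte 1 (0xFF): reg=0x00
After byte 2 (0xE2): reg=0xA0
After byte 3 (0xEC): reg=0xE3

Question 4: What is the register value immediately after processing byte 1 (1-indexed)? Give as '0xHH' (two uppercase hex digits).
Answer: 0x00

Derivation:
After byte 1 (0xFF): reg=0x00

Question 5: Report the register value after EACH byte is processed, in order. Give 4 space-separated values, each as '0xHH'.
0x00 0xA0 0xE3 0xA6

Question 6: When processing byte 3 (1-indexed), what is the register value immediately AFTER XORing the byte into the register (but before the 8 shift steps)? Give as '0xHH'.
Register before byte 3: 0xA0
Byte 3: 0xEC
0xA0 XOR 0xEC = 0x4C

Answer: 0x4C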